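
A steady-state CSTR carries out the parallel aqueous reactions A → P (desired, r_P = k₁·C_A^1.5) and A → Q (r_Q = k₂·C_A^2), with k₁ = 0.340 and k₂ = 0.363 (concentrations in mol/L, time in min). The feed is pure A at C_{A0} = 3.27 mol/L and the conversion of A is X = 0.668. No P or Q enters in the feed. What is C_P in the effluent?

Exit C_A = C_{A0}(1−X) = 3.27×0.332 = 1.086 mol/L.
A CSTR operates uniformly at the exit composition, giving r_P = 0.3846 and r_Q = 0.4278 (each k·C_A^n at C_A = 1.086).
Fraction of consumed A going to P: r_P/(r_P+r_Q) = 0.4734.
C_P = 0.4734·C_{A0}·X = 0.4734×3.27×0.668 = 1.03 mol/L.

1.03 mol/L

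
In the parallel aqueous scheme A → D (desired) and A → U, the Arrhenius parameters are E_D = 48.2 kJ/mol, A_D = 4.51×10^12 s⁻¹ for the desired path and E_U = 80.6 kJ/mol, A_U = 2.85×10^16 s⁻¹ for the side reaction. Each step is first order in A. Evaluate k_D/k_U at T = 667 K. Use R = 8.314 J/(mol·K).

0.0545

k_D/k_U = (A_D/A_U)·exp[−(E_D−E_U)/(RT)] = (A_D/A_U)·exp[(E_U−E_D)/(RT)].
(E_U−E_D)/(RT) = (80.6−48.2)×10³/(8.314×667) = 32400/5545 = 5.843.
k_D/k_U = (4.51×10^12/2.85×10^16)·exp(5.843) = 1.582×10^-4 × 344.7 = 0.0545.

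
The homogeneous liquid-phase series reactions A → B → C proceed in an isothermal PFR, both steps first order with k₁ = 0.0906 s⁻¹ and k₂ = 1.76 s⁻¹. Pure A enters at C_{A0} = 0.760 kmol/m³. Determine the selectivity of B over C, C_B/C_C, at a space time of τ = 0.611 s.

1.56

For first-order series with pure A initially, C_B(τ) = k₁C_{A0}/(k₂−k₁)·(e^(−k₁τ) − e^(−k₂τ)).
e^(−k₁τ) = e^(−0.0906×0.611) = e^(−0.05536) = 0.9461; e^(−k₂τ) = e^(−1.075) = 0.3412.
C_B = 0.0906×0.760/(1.76−0.0906) × (0.9461−0.3412) = 0.04125×0.6050 = 0.02495 kmol/m³.
C_A = C_{A0}e^(−k₁τ) = 0.7191 kmol/m³, so C_C = C_{A0}−C_A−C_B = 0.01598 kmol/m³; C_B/C_C = 1.56.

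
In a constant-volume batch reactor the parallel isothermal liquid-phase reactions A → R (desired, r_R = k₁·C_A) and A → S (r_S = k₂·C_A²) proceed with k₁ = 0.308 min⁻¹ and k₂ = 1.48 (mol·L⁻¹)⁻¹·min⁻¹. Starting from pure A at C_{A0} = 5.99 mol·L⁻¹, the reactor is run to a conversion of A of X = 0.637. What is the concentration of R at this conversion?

C_A = C_{A0}(1−X) = 2.174 mol·L⁻¹.
Along a PFR/batch, dC_R/dC_A = −r_R/(r_R+r_S) = −k₁/(k₁+k₂·C_A).
Integrating from C_{A0} to C_A: C_R = (0.308/1.48)·ln[(0.308+1.48·5.99)/(0.308+1.48·2.17)] = 0.2081·ln(9.173/3.526) = 0.1990 mol·L⁻¹.

0.199 mol·L⁻¹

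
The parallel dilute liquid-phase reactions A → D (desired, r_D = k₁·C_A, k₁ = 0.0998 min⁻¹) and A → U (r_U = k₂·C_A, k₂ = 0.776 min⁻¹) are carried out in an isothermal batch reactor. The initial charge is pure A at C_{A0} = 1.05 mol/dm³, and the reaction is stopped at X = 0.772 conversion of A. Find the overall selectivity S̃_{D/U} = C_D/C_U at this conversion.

C_A = C_{A0}(1−X) = 0.2394 mol/dm³.
Both paths are first order in A, so the instantaneous fraction to D is constant: dC_D/d(−C_A) = k₁/(k₁+k₂) = 0.1140.
C_D = 0.1140·(C_{A0}−C_A) = 0.1140×0.8106 = 0.0924 mol/dm³.
C_U = (C_{A0}−C_A)−C_D = 0.7182 mol/dm³; S̃_{D/U} = 0.09237/0.7182 = 0.129.

0.129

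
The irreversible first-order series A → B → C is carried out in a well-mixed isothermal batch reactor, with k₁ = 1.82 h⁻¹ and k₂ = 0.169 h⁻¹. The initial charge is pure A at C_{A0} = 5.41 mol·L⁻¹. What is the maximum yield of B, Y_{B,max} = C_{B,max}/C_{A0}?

For a first-order series the maximum intermediate yield is C_{B,max}/C_{A0} = (k₁/k₂)^[k₂/(k₂−k₁)].
= (1.82/0.169)^(0.169/(0.169−1.82)) = (10.77)^(-0.1024) = 0.7840.

0.784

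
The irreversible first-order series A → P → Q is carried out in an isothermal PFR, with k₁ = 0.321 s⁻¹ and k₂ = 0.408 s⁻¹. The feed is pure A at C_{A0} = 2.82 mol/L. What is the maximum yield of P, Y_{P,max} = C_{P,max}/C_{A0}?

0.325

For a first-order series the maximum intermediate yield is C_{P,max}/C_{A0} = (k₁/k₂)^[k₂/(k₂−k₁)].
= (0.321/0.408)^(0.408/(0.408−0.321)) = (0.7868)^(4.690) = 0.3247.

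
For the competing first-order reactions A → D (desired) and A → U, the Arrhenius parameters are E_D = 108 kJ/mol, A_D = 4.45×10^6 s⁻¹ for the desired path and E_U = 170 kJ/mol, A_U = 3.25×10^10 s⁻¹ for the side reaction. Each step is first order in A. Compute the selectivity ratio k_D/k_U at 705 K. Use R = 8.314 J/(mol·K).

k_D/k_U = (A_D/A_U)·exp[−(E_D−E_U)/(RT)] = (A_D/A_U)·exp[(E_U−E_D)/(RT)].
(E_U−E_D)/(RT) = (170−108)×10³/(8.314×705) = 62000/5861 = 10.58.
k_D/k_U = (4.45×10^6/3.25×10^10)·exp(10.58) = 1.369×10^-4 × 39251 = 5.37.

5.37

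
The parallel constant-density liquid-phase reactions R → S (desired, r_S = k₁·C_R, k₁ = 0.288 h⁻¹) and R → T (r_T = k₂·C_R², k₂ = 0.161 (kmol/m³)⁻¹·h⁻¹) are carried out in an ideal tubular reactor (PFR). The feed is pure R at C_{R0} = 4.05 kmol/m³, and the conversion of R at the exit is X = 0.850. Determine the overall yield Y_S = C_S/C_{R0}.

C_R = C_{R0}(1−X) = 0.6075 kmol/m³.
Along a PFR/batch, dC_S/dC_R = −r_S/(r_S+r_T) = −k₁/(k₁+k₂·C_R).
Integrating from C_{R0} to C_R: C_S = (0.288/0.161)·ln[(0.288+0.161·4.05)/(0.288+0.161·0.608)] = 1.789·ln(0.9401/0.3858) = 1.593 kmol/m³.
Y_S = C_S/C_{R0} = 1.593/4.05 = 0.393.

0.393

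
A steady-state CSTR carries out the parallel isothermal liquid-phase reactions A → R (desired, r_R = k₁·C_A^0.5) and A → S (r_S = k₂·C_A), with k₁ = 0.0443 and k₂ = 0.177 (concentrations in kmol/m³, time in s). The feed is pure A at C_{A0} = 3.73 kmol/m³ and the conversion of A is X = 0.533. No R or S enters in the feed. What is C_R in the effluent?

Exit C_A = C_{A0}(1−X) = 3.73×0.467 = 1.742 kmol/m³.
In a CSTR the entire volume is at exit conditions, so r_R = 0.0443×1.742^0.5 = 0.05847 and r_S = 0.177×1.742 = 0.3083.
Fraction of consumed A going to R: r_R/(r_R+r_S) = 0.1594.
C_R = 0.1594·C_{A0}·X = 0.1594×3.73×0.533 = 0.317 kmol/m³.

0.317 kmol/m³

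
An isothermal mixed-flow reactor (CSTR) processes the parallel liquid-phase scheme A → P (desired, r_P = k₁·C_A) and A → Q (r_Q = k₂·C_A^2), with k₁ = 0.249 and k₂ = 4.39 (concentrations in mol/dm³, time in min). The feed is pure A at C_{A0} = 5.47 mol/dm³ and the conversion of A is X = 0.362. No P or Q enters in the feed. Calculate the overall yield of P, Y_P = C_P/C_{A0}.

Exit C_A = C_{A0}(1−X) = 5.47×0.638 = 3.490 mol/dm³.
In a CSTR the entire volume is at exit conditions, so r_P = 0.249×3.490 = 0.8690 and r_Q = 4.39×3.490^2 = 53.47.
Fraction of consumed A going to P: r_P/(r_P+r_Q) = 0.01599.
C_P = 0.01599·C_{A0}·X = 0.01599×5.47×0.362 = 0.0317 mol/dm³; Y_P = C_P/C_{A0} = 0.00579.

0.00579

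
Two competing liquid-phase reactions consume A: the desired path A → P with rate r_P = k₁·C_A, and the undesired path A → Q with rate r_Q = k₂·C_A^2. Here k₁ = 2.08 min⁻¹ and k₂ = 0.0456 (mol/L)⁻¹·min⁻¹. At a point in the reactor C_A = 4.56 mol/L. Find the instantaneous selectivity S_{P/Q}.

S_{P/Q} = r_P/r_Q = (k₁·C_A)/(k₂·C_A^2) = (k₁/k₂)·C_A⁻¹.
= (2.08×4.560) / (0.0456×4.560^2) = 9.485/0.9482 = 10.0.

10.0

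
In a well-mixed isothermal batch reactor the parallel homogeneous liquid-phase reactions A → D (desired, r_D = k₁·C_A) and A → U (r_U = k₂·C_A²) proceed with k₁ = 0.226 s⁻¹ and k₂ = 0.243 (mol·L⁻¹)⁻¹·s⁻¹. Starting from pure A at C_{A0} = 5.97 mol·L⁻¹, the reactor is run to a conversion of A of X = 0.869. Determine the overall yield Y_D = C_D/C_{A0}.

0.217

C_A = C_{A0}(1−X) = 0.7821 mol·L⁻¹.
Along a PFR/batch, dC_D/dC_A = −r_D/(r_D+r_U) = −k₁/(k₁+k₂·C_A).
Integrating from C_{A0} to C_A: C_D = (0.226/0.243)·ln[(0.226+0.243·5.97)/(0.226+0.243·0.782)] = 0.9300·ln(1.677/0.4160) = 1.296 mol·L⁻¹.
Y_D = C_D/C_{A0} = 1.296/5.97 = 0.217.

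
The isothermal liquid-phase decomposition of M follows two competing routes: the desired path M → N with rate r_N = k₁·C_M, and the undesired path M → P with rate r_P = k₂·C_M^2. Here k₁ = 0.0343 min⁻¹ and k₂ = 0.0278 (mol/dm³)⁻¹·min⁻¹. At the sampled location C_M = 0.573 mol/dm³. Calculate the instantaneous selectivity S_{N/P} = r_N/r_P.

2.15

S_{N/P} = r_N/r_P = (k₁·C_M)/(k₂·C_M^2) = (k₁/k₂)·C_M⁻¹.
= (0.0343×0.5730) / (0.0278×0.5730^2) = 0.01965/0.009128 = 2.15.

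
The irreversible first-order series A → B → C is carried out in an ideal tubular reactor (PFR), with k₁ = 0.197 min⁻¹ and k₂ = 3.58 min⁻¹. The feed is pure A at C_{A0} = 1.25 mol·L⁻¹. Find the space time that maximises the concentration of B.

The intermediate peaks when r₁ = r₂, i.e. k₁e^(−k₁τ) = k₂e^(−k₂τ), giving τ_opt = ln(k₂/k₁)/(k₂−k₁).
= ln(3.58/0.197)/(3.58−0.197) = ln(18.17)/3.383 = 2.900/3.383 = 0.857 min.

0.857 min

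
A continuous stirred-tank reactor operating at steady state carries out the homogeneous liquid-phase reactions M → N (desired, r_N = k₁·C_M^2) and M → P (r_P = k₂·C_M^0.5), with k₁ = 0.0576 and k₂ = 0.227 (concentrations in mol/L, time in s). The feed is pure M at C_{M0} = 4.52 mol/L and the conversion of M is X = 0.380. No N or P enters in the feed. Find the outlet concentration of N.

0.933 mol/L

Exit C_M = C_{M0}(1−X) = 4.52×0.620 = 2.802 mol/L.
Rates in a CSTR are evaluated at the outlet concentration: r_N = 0.0576×2.802^2 = 0.4524, r_P = 0.227×2.802^0.5 = 0.3800.
Fraction of consumed M going to N: r_N/(r_N+r_P) = 0.5435.
C_N = 0.5435·C_{M0}·X = 0.5435×4.52×0.380 = 0.933 mol/L.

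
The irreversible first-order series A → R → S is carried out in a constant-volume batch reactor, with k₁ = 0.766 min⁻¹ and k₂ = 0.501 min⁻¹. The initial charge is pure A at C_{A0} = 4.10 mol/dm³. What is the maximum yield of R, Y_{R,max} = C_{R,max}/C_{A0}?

0.448

Evaluating C_R at t_opt = ln(k₂/k₁)/(k₂−k₁) gives C_{R,max}/C_{A0} = (k₁/k₂)^[k₂/(k₂−k₁)].
= (0.766/0.501)^(0.501/(0.501−0.766)) = (1.529)^(-1.891) = 0.4481.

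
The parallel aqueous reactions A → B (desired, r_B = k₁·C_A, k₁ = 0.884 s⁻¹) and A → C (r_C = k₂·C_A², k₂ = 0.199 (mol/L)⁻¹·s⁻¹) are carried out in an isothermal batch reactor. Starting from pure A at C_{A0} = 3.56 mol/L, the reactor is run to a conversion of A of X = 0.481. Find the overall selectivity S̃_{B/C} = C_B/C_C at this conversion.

1.66

C_A = C_{A0}(1−X) = 1.848 mol/L.
Along a PFR/batch, dC_B/dC_A = −r_B/(r_B+r_C) = −k₁/(k₁+k₂·C_A).
Integrating from C_{A0} to C_A: C_B = (0.884/0.199)·ln[(0.884+0.199·3.56)/(0.884+0.199·1.85)] = 4.442·ln(1.592/1.252) = 1.070 mol/L.
C_C = (C_{A0}−C_A)−C_B = 0.6428 mol/L; S̃_{B/C} = 1.070/0.6428 = 1.66.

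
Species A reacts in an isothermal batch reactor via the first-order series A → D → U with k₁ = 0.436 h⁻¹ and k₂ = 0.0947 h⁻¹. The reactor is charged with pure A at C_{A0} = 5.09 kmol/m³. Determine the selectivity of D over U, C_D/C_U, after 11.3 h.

0.761

The intermediate concentration in a first-order A→B→C sequence is C_D = k₁C_{A0}(e^(−k₁t) − e^(−k₂t))/(k₂−k₁).
e^(−k₁t) = e^(−0.436×11.3) = e^(−4.927) = 0.007250; e^(−k₂t) = e^(−1.070) = 0.3430.
C_D = 0.436×5.09/(0.0947−0.436) × (0.007250−0.3430) = (-6.502)×(-0.3357) = 2.183 kmol/m³.
C_A = C_{A0}e^(−k₁t) = 0.03690 kmol/m³, so C_U = C_{A0}−C_A−C_D = 2.870 kmol/m³; C_D/C_U = 0.761.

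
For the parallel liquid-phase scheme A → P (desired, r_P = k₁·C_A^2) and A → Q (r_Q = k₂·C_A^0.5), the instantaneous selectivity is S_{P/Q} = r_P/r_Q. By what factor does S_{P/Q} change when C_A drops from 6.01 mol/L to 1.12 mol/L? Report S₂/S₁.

0.0804

S_{P/Q} = (k₁/k₂)·C_A^1.5, so S₂/S₁ = (C_{A,2}/C_{A,1})^1.5.
= (1.12/6.01)^1.5 = (0.1864)^1.5 = 0.0804.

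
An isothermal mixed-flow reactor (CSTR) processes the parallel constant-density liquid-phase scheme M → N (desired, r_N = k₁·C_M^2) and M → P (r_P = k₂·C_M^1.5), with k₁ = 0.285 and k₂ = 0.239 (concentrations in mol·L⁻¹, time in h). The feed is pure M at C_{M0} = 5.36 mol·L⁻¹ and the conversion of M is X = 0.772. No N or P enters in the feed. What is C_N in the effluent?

Exit C_M = C_{M0}(1−X) = 5.36×0.228 = 1.222 mol·L⁻¹.
Rates in a CSTR are evaluated at the outlet concentration: r_N = 0.285×1.222^2 = 0.4256, r_P = 0.239×1.222^1.5 = 0.3229.
Fraction of consumed M going to N: r_N/(r_N+r_P) = 0.5686.
C_N = 0.5686·C_{M0}·X = 0.5686×5.36×0.772 = 2.35 mol·L⁻¹.

2.35 mol·L⁻¹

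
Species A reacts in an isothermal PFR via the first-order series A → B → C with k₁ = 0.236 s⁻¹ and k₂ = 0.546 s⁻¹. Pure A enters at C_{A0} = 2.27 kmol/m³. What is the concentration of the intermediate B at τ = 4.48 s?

0.451 kmol/m³

Solving the coupled first-order balances gives C_B(τ) = [k₁/(k₂−k₁)]·C_{A0}·(e^(−k₁τ) − e^(−k₂τ)).
e^(−k₁τ) = e^(−0.236×4.48) = e^(−1.057) = 0.3474; e^(−k₂τ) = e^(−2.446) = 0.08663.
C_B = 0.236×2.27/(0.546−0.236) × (0.3474−0.08663) = 1.728×0.2608 = 0.4506 kmol/m³.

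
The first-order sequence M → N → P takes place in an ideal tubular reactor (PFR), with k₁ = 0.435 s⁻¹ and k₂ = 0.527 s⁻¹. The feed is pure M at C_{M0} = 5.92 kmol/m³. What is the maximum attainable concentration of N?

1.97 kmol/m³

Evaluating C_N at τ_opt = ln(k₂/k₁)/(k₂−k₁) gives C_{N,max}/C_{M0} = (k₁/k₂)^[k₂/(k₂−k₁)].
= (0.435/0.527)^(0.527/(0.527−0.435)) = (0.8254)^(5.728) = 0.3332.
C_{N,max} = 0.3332×5.92 = 1.97 kmol/m³.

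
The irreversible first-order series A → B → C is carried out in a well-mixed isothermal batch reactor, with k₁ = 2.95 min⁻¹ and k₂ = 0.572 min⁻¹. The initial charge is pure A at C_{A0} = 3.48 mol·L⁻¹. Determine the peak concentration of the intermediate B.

Evaluating C_B at t_opt = ln(k₂/k₁)/(k₂−k₁) gives C_{B,max}/C_{A0} = (k₁/k₂)^[k₂/(k₂−k₁)].
= (2.95/0.572)^(0.572/(0.572−2.95)) = (5.157)^(-0.2405) = 0.6740.
C_{B,max} = 0.6740×3.48 = 2.35 mol·L⁻¹.

2.35 mol·L⁻¹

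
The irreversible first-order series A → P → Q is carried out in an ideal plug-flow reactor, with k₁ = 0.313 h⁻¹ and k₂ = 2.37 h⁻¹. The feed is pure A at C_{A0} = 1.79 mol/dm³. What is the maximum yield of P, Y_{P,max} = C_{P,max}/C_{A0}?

0.0971

For a first-order series the maximum intermediate yield is C_{P,max}/C_{A0} = (k₁/k₂)^[k₂/(k₂−k₁)].
= (0.313/2.37)^(2.37/(2.37−0.313)) = (0.1321)^(1.152) = 0.09705.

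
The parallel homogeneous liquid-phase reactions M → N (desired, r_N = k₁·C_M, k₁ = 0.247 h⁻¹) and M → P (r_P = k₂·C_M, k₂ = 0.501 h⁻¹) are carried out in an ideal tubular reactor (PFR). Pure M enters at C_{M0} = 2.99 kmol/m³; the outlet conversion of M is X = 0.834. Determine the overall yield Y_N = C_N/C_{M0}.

C_M = C_{M0}(1−X) = 0.4963 kmol/m³.
Both paths are first order in M, so the instantaneous fraction to N is constant: dC_N/d(−C_M) = k₁/(k₁+k₂) = 0.3302.
C_N = 0.3302·(C_{M0}−C_M) = 0.3302×2.494 = 0.823 kmol/m³.
Y_N = C_N/C_{M0} = 0.8234/2.99 = 0.275.

0.275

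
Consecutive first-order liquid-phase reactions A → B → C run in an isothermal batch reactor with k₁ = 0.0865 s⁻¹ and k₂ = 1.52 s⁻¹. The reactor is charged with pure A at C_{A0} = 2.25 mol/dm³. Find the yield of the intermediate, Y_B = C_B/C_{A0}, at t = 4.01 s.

0.0425

Solving the coupled first-order balances gives C_B(t) = [k₁/(k₂−k₁)]·C_{A0}·(e^(−k₁t) − e^(−k₂t)).
e^(−k₁t) = e^(−0.0865×4.01) = e^(−0.3469) = 0.7069; e^(−k₂t) = e^(−6.095) = 0.002254.
C_B = 0.0865×2.25/(1.52−0.0865) × (0.7069−0.002254) = 0.1358×0.7046 = 0.09567 mol/dm³.
Y_B = C_B/C_{A0} = 0.09567/2.25 = 0.0425.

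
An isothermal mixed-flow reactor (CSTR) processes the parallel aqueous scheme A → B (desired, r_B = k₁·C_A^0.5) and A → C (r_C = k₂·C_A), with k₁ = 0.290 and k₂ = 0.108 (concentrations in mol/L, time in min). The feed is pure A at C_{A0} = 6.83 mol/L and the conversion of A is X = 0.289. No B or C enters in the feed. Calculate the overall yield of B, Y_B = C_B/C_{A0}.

0.159

Exit C_A = C_{A0}(1−X) = 6.83×0.711 = 4.856 mol/L.
A CSTR operates uniformly at the exit composition, giving r_B = 0.6391 and r_C = 0.5245 (each k·C_A^n at C_A = 4.856).
Fraction of consumed A going to B: r_B/(r_B+r_C) = 0.5492.
C_B = 0.5492·C_{A0}·X = 0.5492×6.83×0.289 = 1.08 mol/L; Y_B = C_B/C_{A0} = 0.159.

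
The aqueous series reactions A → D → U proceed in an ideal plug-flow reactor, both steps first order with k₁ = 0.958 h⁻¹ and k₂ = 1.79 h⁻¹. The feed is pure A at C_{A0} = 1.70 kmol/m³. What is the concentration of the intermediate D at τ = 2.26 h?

The intermediate concentration in a first-order A→B→C sequence is C_D = k₁C_{A0}(e^(−k₁τ) − e^(−k₂τ))/(k₂−k₁).
e^(−k₁τ) = e^(−0.958×2.26) = e^(−2.165) = 0.1147; e^(−k₂τ) = e^(−4.045) = 0.01750.
C_D = 0.958×1.70/(1.79−0.958) × (0.1147−0.01750) = 1.957×0.09724 = 0.1903 kmol/m³.

0.190 kmol/m³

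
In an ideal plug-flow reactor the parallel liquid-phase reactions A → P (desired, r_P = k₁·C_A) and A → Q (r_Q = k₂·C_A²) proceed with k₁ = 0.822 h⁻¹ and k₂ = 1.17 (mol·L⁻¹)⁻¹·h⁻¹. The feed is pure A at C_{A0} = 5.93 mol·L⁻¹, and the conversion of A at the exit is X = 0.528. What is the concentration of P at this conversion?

0.449 mol·L⁻¹

C_A = C_{A0}(1−X) = 2.799 mol·L⁻¹.
Along a PFR/batch, dC_P/dC_A = −r_P/(r_P+r_Q) = −k₁/(k₁+k₂·C_A).
Integrating from C_{A0} to C_A: C_P = (0.822/1.17)·ln[(0.822+1.17·5.93)/(0.822+1.17·2.80)] = 0.7026·ln(7.760/4.097) = 0.4488 mol·L⁻¹.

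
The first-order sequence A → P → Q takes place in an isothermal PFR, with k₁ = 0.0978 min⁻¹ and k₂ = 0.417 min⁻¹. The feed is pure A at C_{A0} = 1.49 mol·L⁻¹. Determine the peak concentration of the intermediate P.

0.224 mol·L⁻¹

At the optimum, C_{P,max}/C_{A0} = (k₁/k₂)^[k₂/(k₂−k₁)].
= (0.0978/0.417)^(0.417/(0.417−0.0978)) = (0.2345)^(1.306) = 0.1504.
C_{P,max} = 0.1504×1.49 = 0.224 mol·L⁻¹.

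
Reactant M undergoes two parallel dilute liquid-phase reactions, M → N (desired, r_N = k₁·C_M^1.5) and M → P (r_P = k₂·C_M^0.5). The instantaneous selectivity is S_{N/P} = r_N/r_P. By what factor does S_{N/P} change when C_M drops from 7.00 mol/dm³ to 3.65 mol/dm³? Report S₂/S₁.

S_{N/P} = (k₁/k₂)·C_M, so S₂/S₁ = (C_{M,2}/C_{M,1}).
= 3.65/7.00 = 0.521.
Selectivity toward N falls as C_M falls — high-concentration operation is favoured.

0.521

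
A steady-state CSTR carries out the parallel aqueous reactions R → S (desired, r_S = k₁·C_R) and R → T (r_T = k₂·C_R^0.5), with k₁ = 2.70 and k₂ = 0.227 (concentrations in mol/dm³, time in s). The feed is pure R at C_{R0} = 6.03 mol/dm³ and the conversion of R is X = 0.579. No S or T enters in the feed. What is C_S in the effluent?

3.32 mol/dm³

Exit C_R = C_{R0}(1−X) = 6.03×0.421 = 2.539 mol/dm³.
Rates in a CSTR are evaluated at the outlet concentration: r_S = 2.70×2.539 = 6.854, r_T = 0.227×2.539^0.5 = 0.3617.
Fraction of consumed R going to S: r_S/(r_S+r_T) = 0.9499.
C_S = 0.9499·C_{R0}·X = 0.9499×6.03×0.579 = 3.32 mol/dm³.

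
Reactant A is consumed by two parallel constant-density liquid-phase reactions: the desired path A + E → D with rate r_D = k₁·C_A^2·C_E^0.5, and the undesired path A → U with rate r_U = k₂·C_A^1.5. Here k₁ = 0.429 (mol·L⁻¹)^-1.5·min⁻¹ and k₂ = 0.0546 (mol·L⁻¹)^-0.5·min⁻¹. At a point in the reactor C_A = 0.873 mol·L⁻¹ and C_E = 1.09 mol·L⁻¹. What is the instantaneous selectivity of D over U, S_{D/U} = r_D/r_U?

S_{D/U} = r_D/r_U = (k₁·C_A^2·C_E^0.5)/(k₂·C_A^1.5) = (k₁/k₂)·C_A^0.5·C_E^0.5.
= (0.429×0.8730^2×1.090^0.5) / (0.0546×0.8730^1.5) = 0.3413/0.04454 = 7.66.

7.66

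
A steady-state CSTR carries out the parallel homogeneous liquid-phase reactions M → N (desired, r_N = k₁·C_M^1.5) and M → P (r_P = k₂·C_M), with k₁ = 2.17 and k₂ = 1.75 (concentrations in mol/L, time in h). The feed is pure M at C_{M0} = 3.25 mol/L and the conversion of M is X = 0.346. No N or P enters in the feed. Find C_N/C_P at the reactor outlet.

Exit C_M = C_{M0}(1−X) = 3.25×0.654 = 2.126 mol/L.
Rates in a CSTR are evaluated at the outlet concentration: r_N = 2.17×2.126^1.5 = 6.724, r_P = 1.75×2.126 = 3.720.
Overall selectivity = C_N/C_P = r_Nτ/(r_Pτ) = r_N/r_P = 1.81.

1.81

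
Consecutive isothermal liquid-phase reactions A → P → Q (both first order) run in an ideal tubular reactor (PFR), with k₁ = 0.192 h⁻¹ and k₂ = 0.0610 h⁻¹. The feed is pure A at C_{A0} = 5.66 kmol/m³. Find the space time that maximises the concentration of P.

8.75 h

For first-order series the maximum of C_P occurs at τ_opt = ln(k₂/k₁)/(k₂−k₁).
= ln(0.0610/0.192)/(0.0610−0.192) = ln(0.3177)/-0.1310 = -1.147/-0.1310 = 8.75 h.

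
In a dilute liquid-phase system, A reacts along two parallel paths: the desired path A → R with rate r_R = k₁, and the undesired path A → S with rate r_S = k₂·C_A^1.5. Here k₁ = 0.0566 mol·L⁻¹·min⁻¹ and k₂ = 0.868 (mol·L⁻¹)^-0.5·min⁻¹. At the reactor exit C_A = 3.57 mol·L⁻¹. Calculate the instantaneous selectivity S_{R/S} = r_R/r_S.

S_{R/S} = r_R/r_S = (k₁)/(k₂·C_A^1.5) = (k₁/k₂)·C_A^-1.5.
= (0.0566) / (0.868×3.570^1.5) = 0.05660/5.855 = 0.00967.

0.00967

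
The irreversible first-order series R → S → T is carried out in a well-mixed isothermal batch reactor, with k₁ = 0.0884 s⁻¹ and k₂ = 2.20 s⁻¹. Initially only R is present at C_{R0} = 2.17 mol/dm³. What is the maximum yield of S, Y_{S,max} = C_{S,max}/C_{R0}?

0.0351

At the optimum, C_{S,max}/C_{R0} = (k₁/k₂)^[k₂/(k₂−k₁)].
= (0.0884/2.20)^(2.20/(2.20−0.0884)) = (0.04018)^(1.042) = 0.03512.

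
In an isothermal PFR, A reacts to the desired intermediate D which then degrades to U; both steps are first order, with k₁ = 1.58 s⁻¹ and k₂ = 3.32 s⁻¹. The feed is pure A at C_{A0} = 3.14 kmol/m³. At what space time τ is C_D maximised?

0.427 s

Setting dC_D/dτ = 0 gives τ_opt = ln(k₂/k₁)/(k₂−k₁).
= ln(3.32/1.58)/(3.32−1.58) = ln(2.101)/1.740 = 0.7425/1.740 = 0.427 s.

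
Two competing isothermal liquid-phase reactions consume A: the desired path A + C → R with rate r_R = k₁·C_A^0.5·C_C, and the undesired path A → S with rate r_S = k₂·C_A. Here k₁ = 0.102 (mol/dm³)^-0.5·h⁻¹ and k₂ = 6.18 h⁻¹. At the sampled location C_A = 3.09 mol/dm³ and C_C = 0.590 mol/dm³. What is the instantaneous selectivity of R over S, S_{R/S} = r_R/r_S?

0.00554

S_{R/S} = r_R/r_S = (k₁·C_A^0.5·C_C)/(k₂·C_A) = (k₁/k₂)·C_A^-0.5·C_C.
= (0.102×3.090^0.5×0.5900) / (6.18×3.090) = 0.1058/19.10 = 0.00554.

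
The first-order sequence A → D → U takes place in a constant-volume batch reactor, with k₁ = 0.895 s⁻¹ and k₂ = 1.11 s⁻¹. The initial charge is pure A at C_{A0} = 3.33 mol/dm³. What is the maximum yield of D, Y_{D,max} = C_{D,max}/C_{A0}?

Evaluating C_D at t_opt = ln(k₂/k₁)/(k₂−k₁) gives C_{D,max}/C_{A0} = (k₁/k₂)^[k₂/(k₂−k₁)].
= (0.895/1.11)^(1.11/(1.11−0.895)) = (0.8063)^(5.163) = 0.3291.

0.329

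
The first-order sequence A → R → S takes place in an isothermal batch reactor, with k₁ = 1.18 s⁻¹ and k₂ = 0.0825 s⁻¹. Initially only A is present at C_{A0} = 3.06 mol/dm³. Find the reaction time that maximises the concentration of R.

For first-order series the maximum of C_R occurs at t_opt = ln(k₂/k₁)/(k₂−k₁).
= ln(0.0825/1.18)/(0.0825−1.18) = ln(0.06992)/-1.097 = -2.660/-1.097 = 2.42 s.

2.42 s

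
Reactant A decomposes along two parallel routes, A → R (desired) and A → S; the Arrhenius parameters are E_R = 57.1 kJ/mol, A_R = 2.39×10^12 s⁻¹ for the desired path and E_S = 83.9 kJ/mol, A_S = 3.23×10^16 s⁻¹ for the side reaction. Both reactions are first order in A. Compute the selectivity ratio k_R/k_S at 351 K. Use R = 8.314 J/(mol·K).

With equal orders, S_{R/S} = k_R/k_S = (A_R/A_S)·exp[(E_S−E_R)/(RT)].
(E_S−E_R)/(RT) = (83.9−57.1)×10³/(8.314×351) = 26800/2918 = 9.184.
k_R/k_S = (2.39×10^12/3.23×10^16)·exp(9.184) = 7.399×10^-5 × 9737 = 0.720.
Since E_R < E_S, lowering the temperature improves selectivity toward R.

0.720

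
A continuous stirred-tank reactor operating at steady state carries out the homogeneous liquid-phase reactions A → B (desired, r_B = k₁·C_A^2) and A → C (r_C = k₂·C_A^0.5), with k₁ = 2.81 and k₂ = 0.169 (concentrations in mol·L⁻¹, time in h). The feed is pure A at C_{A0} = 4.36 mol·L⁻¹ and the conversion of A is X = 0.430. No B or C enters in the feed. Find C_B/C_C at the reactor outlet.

Exit C_A = C_{A0}(1−X) = 4.36×0.570 = 2.485 mol·L⁻¹.
A CSTR operates uniformly at the exit composition, giving r_B = 17.36 and r_C = 0.2664 (each k·C_A^n at C_A = 2.485).
Overall selectivity = C_B/C_C = r_Bτ/(r_Cτ) = r_B/r_C = 65.1.

65.1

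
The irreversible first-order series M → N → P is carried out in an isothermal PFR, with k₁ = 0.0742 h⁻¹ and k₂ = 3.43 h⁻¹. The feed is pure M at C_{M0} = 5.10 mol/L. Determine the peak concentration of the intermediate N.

For a first-order series the maximum intermediate yield is C_{N,max}/C_{M0} = (k₁/k₂)^[k₂/(k₂−k₁)].
= (0.0742/3.43)^(3.43/(3.43−0.0742)) = (0.02163)^(1.022) = 0.01987.
C_{N,max} = 0.01987×5.10 = 0.101 mol/L.

0.101 mol/L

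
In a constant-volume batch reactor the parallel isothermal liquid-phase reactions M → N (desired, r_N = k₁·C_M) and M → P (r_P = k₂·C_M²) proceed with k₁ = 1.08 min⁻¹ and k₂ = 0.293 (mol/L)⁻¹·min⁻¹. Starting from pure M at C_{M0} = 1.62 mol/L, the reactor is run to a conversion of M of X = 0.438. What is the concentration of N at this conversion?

0.529 mol/L

C_M = C_{M0}(1−X) = 0.9104 mol/L.
Along a PFR/batch, dC_N/dC_M = −r_N/(r_N+r_P) = −k₁/(k₁+k₂·C_M).
Integrating from C_{M0} to C_M: C_N = (1.08/0.293)·ln[(1.08+0.293·1.62)/(1.08+0.293·0.910)] = 3.686·ln(1.555/1.347) = 0.5291 mol/L.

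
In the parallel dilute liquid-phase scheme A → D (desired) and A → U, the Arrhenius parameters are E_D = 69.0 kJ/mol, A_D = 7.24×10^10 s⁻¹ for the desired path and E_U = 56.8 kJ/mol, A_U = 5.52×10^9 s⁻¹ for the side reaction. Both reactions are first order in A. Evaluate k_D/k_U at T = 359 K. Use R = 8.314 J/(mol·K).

0.220

Since both paths have the same order in A, the concentration cancels and S_{D/U} = k_D/k_U = (A_D/A_U)·exp[(E_U−E_D)/(RT)].
(E_U−E_D)/(RT) = (56.8−69.0)×10³/(8.314×359) = -12200/2985 = -4.087.
k_D/k_U = (7.24×10^10/5.52×10^9)·exp(-4.087) = 13.12 × 0.01678 = 0.220.
Since E_D > E_U, raising the temperature improves selectivity toward D.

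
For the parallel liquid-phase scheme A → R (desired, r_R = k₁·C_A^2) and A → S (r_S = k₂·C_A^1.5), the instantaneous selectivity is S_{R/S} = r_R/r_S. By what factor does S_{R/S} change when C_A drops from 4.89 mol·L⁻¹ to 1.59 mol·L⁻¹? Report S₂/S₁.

S_{R/S} = (k₁/k₂)·C_A^0.5, so S₂/S₁ = (C_{A,2}/C_{A,1})^0.5.
= (1.59/4.89)^0.5 = (0.3252)^0.5 = 0.570.

0.570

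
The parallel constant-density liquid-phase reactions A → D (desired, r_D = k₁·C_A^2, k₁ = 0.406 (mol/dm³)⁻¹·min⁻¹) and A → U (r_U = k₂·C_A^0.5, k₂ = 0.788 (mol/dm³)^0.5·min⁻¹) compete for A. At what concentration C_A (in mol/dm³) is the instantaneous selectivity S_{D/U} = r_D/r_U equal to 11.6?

S_{D/U} = (k₁/k₂)·C_A^1.5 ⇒ C_A = (S·k₂/k₁)^(1/1.5).
= (11.6×0.788/0.406)^(0.6667) = (22.51)^(0.6667) = 7.97 mol/dm³.

7.97 mol/dm³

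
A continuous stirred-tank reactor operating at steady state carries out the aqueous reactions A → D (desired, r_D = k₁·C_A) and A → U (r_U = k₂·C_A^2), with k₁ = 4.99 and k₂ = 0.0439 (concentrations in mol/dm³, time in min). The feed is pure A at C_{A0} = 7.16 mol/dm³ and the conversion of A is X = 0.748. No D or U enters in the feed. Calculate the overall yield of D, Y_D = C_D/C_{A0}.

0.736

Exit C_A = C_{A0}(1−X) = 7.16×0.252 = 1.804 mol/dm³.
Rates in a CSTR are evaluated at the outlet concentration: r_D = 4.99×1.804 = 9.004, r_U = 0.0439×1.804^2 = 0.1429.
Fraction of consumed A going to D: r_D/(r_D+r_U) = 0.9844.
C_D = 0.9844·C_{A0}·X = 0.9844×7.16×0.748 = 5.27 mol/dm³; Y_D = C_D/C_{A0} = 0.736.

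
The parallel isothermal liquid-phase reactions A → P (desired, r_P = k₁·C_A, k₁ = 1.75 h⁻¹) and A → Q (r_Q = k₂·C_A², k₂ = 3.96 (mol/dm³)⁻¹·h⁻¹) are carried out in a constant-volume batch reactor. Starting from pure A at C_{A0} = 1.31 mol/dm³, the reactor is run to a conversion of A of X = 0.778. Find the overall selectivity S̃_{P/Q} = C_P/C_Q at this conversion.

C_A = C_{A0}(1−X) = 0.2908 mol/dm³.
Along a PFR/batch, dC_P/dC_A = −r_P/(r_P+r_Q) = −k₁/(k₁+k₂·C_A).
Integrating from C_{A0} to C_A: C_P = (1.75/3.96)·ln[(1.75+3.96·1.31)/(1.75+3.96·0.291)] = 0.4419·ln(6.938/2.902) = 0.3852 mol/dm³.
C_Q = (C_{A0}−C_A)−C_P = 0.6340 mol/dm³; S̃_{P/Q} = 0.3852/0.6340 = 0.608.

0.608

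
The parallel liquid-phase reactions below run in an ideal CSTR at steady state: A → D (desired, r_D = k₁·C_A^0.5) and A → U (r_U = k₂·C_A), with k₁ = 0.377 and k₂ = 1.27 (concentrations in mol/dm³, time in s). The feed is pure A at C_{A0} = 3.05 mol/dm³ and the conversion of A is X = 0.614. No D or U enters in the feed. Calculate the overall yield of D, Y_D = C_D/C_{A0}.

Exit C_A = C_{A0}(1−X) = 3.05×0.386 = 1.177 mol/dm³.
A CSTR operates uniformly at the exit composition, giving r_D = 0.4091 and r_U = 1.495 (each k·C_A^n at C_A = 1.177).
Fraction of consumed A going to D: r_D/(r_D+r_U) = 0.2148.
C_D = 0.2148·C_{A0}·X = 0.2148×3.05×0.614 = 0.402 mol/dm³; Y_D = C_D/C_{A0} = 0.132.

0.132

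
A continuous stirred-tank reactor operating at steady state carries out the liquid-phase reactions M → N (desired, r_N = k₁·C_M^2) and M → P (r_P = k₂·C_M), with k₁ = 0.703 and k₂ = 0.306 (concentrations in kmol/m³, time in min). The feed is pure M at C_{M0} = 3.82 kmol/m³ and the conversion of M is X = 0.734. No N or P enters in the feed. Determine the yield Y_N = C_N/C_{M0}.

Exit C_M = C_{M0}(1−X) = 3.82×0.266 = 1.016 kmol/m³.
Rates in a CSTR are evaluated at the outlet concentration: r_N = 0.703×1.016^2 = 0.7258, r_P = 0.306×1.016 = 0.3109.
Fraction of consumed M going to N: r_N/(r_N+r_P) = 0.7001.
C_N = 0.7001·C_{M0}·X = 0.7001×3.82×0.734 = 1.96 kmol/m³; Y_N = C_N/C_{M0} = 0.514.

0.514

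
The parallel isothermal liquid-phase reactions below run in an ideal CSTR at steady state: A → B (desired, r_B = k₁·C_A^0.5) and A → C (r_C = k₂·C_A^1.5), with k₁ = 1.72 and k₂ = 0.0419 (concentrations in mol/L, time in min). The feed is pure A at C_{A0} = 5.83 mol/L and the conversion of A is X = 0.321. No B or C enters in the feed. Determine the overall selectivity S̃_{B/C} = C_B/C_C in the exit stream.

10.4

Exit C_A = C_{A0}(1−X) = 5.83×0.679 = 3.959 mol/L.
Rates in a CSTR are evaluated at the outlet concentration: r_B = 1.72×3.959^0.5 = 3.422, r_C = 0.0419×3.959^1.5 = 0.3300.
Overall selectivity = C_B/C_C = r_Bτ/(r_Cτ) = r_B/r_C = 10.4.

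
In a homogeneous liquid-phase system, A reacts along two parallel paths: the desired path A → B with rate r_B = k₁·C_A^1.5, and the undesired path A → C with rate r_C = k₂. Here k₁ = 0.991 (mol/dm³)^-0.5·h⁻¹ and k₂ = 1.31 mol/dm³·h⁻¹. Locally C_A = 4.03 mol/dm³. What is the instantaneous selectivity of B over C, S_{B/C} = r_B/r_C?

6.12

S_{B/C} = r_B/r_C = (k₁·C_A^1.5)/(k₂) = (k₁/k₂)·C_A^1.5.
= (0.991×4.030^1.5) / (1.31) = 8.017/1.310 = 6.12.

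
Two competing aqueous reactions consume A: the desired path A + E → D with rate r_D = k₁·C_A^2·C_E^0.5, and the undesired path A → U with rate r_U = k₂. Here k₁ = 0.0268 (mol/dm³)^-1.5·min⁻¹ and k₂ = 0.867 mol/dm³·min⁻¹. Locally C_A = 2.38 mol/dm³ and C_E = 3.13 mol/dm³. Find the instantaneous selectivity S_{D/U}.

S_{D/U} = r_D/r_U = (k₁·C_A^2·C_E^0.5)/(k₂) = (k₁/k₂)·C_A^2·C_E^0.5.
= (0.0268×2.380^2×3.130^0.5) / (0.867) = 0.2686/0.8670 = 0.310.

0.310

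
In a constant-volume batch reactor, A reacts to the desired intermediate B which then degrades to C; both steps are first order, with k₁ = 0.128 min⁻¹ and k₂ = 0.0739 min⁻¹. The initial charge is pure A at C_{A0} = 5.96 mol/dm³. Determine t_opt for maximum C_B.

10.2 min

The intermediate peaks when r₁ = r₂, i.e. k₁e^(−k₁t) = k₂e^(−k₂t), giving t_opt = ln(k₂/k₁)/(k₂−k₁).
= ln(0.0739/0.128)/(0.0739−0.128) = ln(0.5773)/-0.05410 = -0.5493/-0.05410 = 10.2 min.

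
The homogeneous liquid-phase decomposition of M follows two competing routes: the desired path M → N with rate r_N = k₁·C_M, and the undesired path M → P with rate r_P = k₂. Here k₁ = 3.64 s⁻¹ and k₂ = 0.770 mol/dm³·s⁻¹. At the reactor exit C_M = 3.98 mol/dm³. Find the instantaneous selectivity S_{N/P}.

S_{N/P} = r_N/r_P = (k₁·C_M)/(k₂) = (k₁/k₂)·C_M.
= (3.64×3.980) / (0.770) = 14.49/0.7700 = 18.8.

18.8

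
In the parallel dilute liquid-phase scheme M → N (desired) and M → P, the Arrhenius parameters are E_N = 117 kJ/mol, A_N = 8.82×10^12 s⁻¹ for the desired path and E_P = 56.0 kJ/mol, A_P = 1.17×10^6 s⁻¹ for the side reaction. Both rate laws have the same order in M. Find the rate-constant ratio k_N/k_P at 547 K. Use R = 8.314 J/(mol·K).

With equal orders, S_{N/P} = k_N/k_P = (A_N/A_P)·exp[(E_P−E_N)/(RT)].
(E_P−E_N)/(RT) = (56.0−117)×10³/(8.314×547) = -61000/4548 = -13.41.
k_N/k_P = (8.82×10^12/1.17×10^6)·exp(-13.41) = 7.538×10^6 × 1.495×10^-6 = 11.3.

11.3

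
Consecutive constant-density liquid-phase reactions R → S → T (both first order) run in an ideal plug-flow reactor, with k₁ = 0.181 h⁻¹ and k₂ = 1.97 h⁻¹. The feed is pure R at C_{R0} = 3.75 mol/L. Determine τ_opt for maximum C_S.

For first-order series the maximum of C_S occurs at τ_opt = ln(k₂/k₁)/(k₂−k₁).
= ln(1.97/0.181)/(1.97−0.181) = ln(10.88)/1.789 = 2.387/1.789 = 1.33 h.

1.33 h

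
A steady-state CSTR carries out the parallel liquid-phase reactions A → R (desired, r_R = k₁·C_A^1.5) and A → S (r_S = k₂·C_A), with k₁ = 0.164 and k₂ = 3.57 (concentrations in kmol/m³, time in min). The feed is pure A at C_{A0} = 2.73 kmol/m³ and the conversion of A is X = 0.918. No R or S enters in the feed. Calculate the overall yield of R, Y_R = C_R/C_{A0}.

Exit C_A = C_{A0}(1−X) = 2.73×0.0820 = 0.2239 kmol/m³.
A CSTR operates uniformly at the exit composition, giving r_R = 0.01737 and r_S = 0.7992 (each k·C_A^n at C_A = 0.2239).
Fraction of consumed A going to R: r_R/(r_R+r_S) = 0.02127.
C_R = 0.02127·C_{A0}·X = 0.02127×2.73×0.918 = 0.0533 kmol/m³; Y_R = C_R/C_{A0} = 0.0195.

0.0195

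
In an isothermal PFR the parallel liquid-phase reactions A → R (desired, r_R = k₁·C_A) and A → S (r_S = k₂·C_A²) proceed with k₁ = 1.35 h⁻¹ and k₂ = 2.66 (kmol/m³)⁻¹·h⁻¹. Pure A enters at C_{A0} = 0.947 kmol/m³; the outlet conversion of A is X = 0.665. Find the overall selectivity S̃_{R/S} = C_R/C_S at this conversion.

C_A = C_{A0}(1−X) = 0.3172 kmol/m³.
Along a PFR/batch, dC_R/dC_A = −r_R/(r_R+r_S) = −k₁/(k₁+k₂·C_A).
Integrating from C_{A0} to C_A: C_R = (1.35/2.66)·ln[(1.35+2.66·0.947)/(1.35+2.66·0.317)] = 0.5075·ln(3.869/2.194) = 0.2879 kmol/m³.
C_S = (C_{A0}−C_A)−C_R = 0.3418 kmol/m³; S̃_{R/S} = 0.2879/0.3418 = 0.842.

0.842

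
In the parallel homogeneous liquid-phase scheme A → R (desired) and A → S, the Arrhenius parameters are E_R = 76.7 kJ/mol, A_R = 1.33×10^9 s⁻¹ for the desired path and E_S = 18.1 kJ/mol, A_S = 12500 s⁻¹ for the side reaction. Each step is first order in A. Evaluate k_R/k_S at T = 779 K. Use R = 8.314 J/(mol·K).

12.5

With equal orders, S_{R/S} = k_R/k_S = (A_R/A_S)·exp[(E_S−E_R)/(RT)].
(E_S−E_R)/(RT) = (18.1−76.7)×10³/(8.314×779) = -58600/6477 = -9.048.
k_R/k_S = (1.33×10^9/12500)·exp(-9.048) = 1.064×10^5 × 1.176×10^-4 = 12.5.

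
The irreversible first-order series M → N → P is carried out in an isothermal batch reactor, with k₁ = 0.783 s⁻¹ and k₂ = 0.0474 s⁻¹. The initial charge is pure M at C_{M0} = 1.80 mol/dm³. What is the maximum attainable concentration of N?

1.50 mol/dm³

Evaluating C_N at t_opt = ln(k₂/k₁)/(k₂−k₁) gives C_{N,max}/C_{M0} = (k₁/k₂)^[k₂/(k₂−k₁)].
= (0.783/0.0474)^(0.0474/(0.0474−0.783)) = (16.52)^(-0.06444) = 0.8347.
C_{N,max} = 0.8347×1.80 = 1.50 mol/dm³.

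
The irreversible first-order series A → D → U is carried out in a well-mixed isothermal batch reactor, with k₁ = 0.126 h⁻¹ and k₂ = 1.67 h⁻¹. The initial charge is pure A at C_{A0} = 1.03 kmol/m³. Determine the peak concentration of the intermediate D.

0.0629 kmol/m³

Evaluating C_D at t_opt = ln(k₂/k₁)/(k₂−k₁) gives C_{D,max}/C_{A0} = (k₁/k₂)^[k₂/(k₂−k₁)].
= (0.126/1.67)^(1.67/(1.67−0.126)) = (0.07545)^(1.082) = 0.06110.
C_{D,max} = 0.06110×1.03 = 0.0629 kmol/m³.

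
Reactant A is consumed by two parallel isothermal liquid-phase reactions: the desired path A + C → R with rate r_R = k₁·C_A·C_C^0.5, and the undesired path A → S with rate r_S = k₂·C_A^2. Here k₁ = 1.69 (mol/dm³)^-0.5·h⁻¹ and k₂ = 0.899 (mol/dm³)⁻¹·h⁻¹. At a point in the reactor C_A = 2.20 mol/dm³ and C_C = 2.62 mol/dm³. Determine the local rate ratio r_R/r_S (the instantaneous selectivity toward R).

S_{R/S} = r_R/r_S = (k₁·C_A·C_C^0.5)/(k₂·C_A^2) = (k₁/k₂)·C_A⁻¹·C_C^0.5.
= (1.69×2.200×2.620^0.5) / (0.899×2.200^2) = 6.018/4.351 = 1.38.
The undesired path is higher order in A, so low C_A (CSTR or dilute feed) favours R.

1.38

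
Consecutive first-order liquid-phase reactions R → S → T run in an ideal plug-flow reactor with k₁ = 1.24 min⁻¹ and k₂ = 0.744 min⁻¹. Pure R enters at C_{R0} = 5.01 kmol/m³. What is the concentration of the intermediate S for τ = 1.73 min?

For first-order series with pure R initially, C_S(τ) = k₁C_{R0}/(k₂−k₁)·(e^(−k₁τ) − e^(−k₂τ)).
e^(−k₁τ) = e^(−1.24×1.73) = e^(−2.145) = 0.1170; e^(−k₂τ) = e^(−1.287) = 0.2761.
C_S = 1.24×5.01/(0.744−1.24) × (0.1170−0.2761) = (-12.53)×(-0.1590) = 1.992 kmol/m³.

1.99 kmol/m³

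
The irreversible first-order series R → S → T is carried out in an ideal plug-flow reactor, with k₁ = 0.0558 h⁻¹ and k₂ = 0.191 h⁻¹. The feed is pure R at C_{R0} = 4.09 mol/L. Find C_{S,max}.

0.719 mol/L

For a first-order series the maximum intermediate yield is C_{S,max}/C_{R0} = (k₁/k₂)^[k₂/(k₂−k₁)].
= (0.0558/0.191)^(0.191/(0.191−0.0558)) = (0.2921)^(1.413) = 0.1758.
C_{S,max} = 0.1758×4.09 = 0.719 mol/L.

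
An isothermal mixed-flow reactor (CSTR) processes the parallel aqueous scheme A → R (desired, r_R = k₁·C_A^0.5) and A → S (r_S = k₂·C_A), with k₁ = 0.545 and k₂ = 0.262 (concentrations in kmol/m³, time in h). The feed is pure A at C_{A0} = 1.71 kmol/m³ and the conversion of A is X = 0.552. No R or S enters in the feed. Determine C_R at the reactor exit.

Exit C_A = C_{A0}(1−X) = 1.71×0.448 = 0.7661 kmol/m³.
A CSTR operates uniformly at the exit composition, giving r_R = 0.4770 and r_S = 0.2007 (each k·C_A^n at C_A = 0.7661).
Fraction of consumed A going to R: r_R/(r_R+r_S) = 0.7038.
C_R = 0.7038·C_{A0}·X = 0.7038×1.71×0.552 = 0.664 kmol/m³.

0.664 kmol/m³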